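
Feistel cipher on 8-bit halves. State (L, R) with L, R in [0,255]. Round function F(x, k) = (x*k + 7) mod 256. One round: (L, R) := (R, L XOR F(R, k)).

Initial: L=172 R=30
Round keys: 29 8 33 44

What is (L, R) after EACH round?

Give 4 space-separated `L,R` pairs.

Answer: 30,193 193,17 17,249 249,194

Derivation:
Round 1 (k=29): L=30 R=193
Round 2 (k=8): L=193 R=17
Round 3 (k=33): L=17 R=249
Round 4 (k=44): L=249 R=194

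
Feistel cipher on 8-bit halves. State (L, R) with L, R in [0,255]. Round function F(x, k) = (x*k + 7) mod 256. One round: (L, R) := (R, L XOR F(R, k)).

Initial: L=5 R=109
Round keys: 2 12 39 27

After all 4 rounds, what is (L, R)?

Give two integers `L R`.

Round 1 (k=2): L=109 R=228
Round 2 (k=12): L=228 R=218
Round 3 (k=39): L=218 R=217
Round 4 (k=27): L=217 R=48

Answer: 217 48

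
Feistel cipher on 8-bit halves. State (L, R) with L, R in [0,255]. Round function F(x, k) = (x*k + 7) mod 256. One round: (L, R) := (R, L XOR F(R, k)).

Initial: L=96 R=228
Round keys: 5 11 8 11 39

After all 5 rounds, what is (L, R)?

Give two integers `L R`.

Round 1 (k=5): L=228 R=27
Round 2 (k=11): L=27 R=212
Round 3 (k=8): L=212 R=188
Round 4 (k=11): L=188 R=207
Round 5 (k=39): L=207 R=44

Answer: 207 44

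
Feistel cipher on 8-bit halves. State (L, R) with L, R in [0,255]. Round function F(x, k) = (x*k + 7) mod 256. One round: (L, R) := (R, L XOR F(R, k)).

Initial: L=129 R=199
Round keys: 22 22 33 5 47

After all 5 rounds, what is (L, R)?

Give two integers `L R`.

Answer: 74 58

Derivation:
Round 1 (k=22): L=199 R=160
Round 2 (k=22): L=160 R=0
Round 3 (k=33): L=0 R=167
Round 4 (k=5): L=167 R=74
Round 5 (k=47): L=74 R=58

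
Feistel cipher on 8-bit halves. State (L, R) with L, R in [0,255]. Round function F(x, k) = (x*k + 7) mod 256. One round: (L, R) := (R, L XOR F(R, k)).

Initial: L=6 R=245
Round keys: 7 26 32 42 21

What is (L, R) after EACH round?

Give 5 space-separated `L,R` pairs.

Round 1 (k=7): L=245 R=188
Round 2 (k=26): L=188 R=234
Round 3 (k=32): L=234 R=251
Round 4 (k=42): L=251 R=223
Round 5 (k=21): L=223 R=169

Answer: 245,188 188,234 234,251 251,223 223,169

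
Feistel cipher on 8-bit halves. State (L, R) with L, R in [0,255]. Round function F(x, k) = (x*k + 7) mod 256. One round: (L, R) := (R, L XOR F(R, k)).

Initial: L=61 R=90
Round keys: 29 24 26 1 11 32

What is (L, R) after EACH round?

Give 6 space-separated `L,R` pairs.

Answer: 90,4 4,61 61,61 61,121 121,7 7,158

Derivation:
Round 1 (k=29): L=90 R=4
Round 2 (k=24): L=4 R=61
Round 3 (k=26): L=61 R=61
Round 4 (k=1): L=61 R=121
Round 5 (k=11): L=121 R=7
Round 6 (k=32): L=7 R=158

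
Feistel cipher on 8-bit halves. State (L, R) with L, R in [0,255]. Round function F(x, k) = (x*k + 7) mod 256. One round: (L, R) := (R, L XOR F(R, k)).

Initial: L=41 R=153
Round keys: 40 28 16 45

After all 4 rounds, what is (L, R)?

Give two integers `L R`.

Answer: 161 98

Derivation:
Round 1 (k=40): L=153 R=198
Round 2 (k=28): L=198 R=54
Round 3 (k=16): L=54 R=161
Round 4 (k=45): L=161 R=98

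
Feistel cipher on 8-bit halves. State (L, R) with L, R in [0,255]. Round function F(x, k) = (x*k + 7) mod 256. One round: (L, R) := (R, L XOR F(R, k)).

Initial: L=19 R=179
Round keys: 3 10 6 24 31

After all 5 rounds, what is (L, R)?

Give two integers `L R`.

Round 1 (k=3): L=179 R=51
Round 2 (k=10): L=51 R=182
Round 3 (k=6): L=182 R=120
Round 4 (k=24): L=120 R=241
Round 5 (k=31): L=241 R=78

Answer: 241 78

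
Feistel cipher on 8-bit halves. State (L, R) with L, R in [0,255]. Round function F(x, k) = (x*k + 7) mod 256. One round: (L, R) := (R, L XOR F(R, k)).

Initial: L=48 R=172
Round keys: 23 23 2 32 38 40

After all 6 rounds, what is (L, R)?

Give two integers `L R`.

Answer: 29 96

Derivation:
Round 1 (k=23): L=172 R=75
Round 2 (k=23): L=75 R=104
Round 3 (k=2): L=104 R=156
Round 4 (k=32): L=156 R=239
Round 5 (k=38): L=239 R=29
Round 6 (k=40): L=29 R=96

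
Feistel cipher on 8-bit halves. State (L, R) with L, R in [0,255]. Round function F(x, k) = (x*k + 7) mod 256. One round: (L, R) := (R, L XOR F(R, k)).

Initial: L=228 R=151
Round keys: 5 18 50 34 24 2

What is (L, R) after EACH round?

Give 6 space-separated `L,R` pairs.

Round 1 (k=5): L=151 R=30
Round 2 (k=18): L=30 R=180
Round 3 (k=50): L=180 R=49
Round 4 (k=34): L=49 R=61
Round 5 (k=24): L=61 R=142
Round 6 (k=2): L=142 R=30

Answer: 151,30 30,180 180,49 49,61 61,142 142,30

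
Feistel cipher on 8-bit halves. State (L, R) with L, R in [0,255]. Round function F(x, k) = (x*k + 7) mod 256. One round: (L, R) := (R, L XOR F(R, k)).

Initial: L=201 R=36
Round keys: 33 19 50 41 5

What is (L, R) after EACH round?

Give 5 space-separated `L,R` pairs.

Answer: 36,98 98,105 105,235 235,195 195,61

Derivation:
Round 1 (k=33): L=36 R=98
Round 2 (k=19): L=98 R=105
Round 3 (k=50): L=105 R=235
Round 4 (k=41): L=235 R=195
Round 5 (k=5): L=195 R=61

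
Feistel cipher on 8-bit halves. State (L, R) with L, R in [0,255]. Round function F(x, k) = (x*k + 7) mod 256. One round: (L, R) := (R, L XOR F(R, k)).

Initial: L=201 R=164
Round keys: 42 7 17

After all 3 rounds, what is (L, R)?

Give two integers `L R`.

Round 1 (k=42): L=164 R=38
Round 2 (k=7): L=38 R=181
Round 3 (k=17): L=181 R=42

Answer: 181 42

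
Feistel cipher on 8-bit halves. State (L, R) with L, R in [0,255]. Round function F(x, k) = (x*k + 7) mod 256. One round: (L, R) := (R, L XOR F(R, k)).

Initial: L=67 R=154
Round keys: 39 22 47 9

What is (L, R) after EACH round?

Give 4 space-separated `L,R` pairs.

Answer: 154,62 62,193 193,72 72,78

Derivation:
Round 1 (k=39): L=154 R=62
Round 2 (k=22): L=62 R=193
Round 3 (k=47): L=193 R=72
Round 4 (k=9): L=72 R=78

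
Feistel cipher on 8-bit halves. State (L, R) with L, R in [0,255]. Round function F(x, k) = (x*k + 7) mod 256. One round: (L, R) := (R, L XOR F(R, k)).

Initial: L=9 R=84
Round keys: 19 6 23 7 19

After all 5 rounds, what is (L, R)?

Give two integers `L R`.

Round 1 (k=19): L=84 R=74
Round 2 (k=6): L=74 R=151
Round 3 (k=23): L=151 R=210
Round 4 (k=7): L=210 R=82
Round 5 (k=19): L=82 R=207

Answer: 82 207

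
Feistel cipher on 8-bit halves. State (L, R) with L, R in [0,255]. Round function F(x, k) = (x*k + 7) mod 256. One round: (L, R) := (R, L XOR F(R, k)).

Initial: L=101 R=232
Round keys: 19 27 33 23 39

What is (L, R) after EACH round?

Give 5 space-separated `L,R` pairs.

Round 1 (k=19): L=232 R=90
Round 2 (k=27): L=90 R=109
Round 3 (k=33): L=109 R=78
Round 4 (k=23): L=78 R=100
Round 5 (k=39): L=100 R=13

Answer: 232,90 90,109 109,78 78,100 100,13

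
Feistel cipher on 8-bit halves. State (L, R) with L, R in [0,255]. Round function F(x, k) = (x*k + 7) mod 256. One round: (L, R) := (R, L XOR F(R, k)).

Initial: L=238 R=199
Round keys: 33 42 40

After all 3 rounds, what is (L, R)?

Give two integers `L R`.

Answer: 64 71

Derivation:
Round 1 (k=33): L=199 R=64
Round 2 (k=42): L=64 R=64
Round 3 (k=40): L=64 R=71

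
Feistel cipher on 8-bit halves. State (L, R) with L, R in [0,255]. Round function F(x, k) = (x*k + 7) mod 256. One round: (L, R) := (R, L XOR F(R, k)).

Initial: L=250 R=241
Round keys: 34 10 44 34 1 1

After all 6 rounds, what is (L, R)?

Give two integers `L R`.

Round 1 (k=34): L=241 R=243
Round 2 (k=10): L=243 R=116
Round 3 (k=44): L=116 R=4
Round 4 (k=34): L=4 R=251
Round 5 (k=1): L=251 R=6
Round 6 (k=1): L=6 R=246

Answer: 6 246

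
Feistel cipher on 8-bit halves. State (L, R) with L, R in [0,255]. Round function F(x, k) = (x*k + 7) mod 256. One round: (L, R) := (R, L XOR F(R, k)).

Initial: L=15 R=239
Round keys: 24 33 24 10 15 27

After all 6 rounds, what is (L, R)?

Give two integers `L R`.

Answer: 245 219

Derivation:
Round 1 (k=24): L=239 R=96
Round 2 (k=33): L=96 R=136
Round 3 (k=24): L=136 R=167
Round 4 (k=10): L=167 R=5
Round 5 (k=15): L=5 R=245
Round 6 (k=27): L=245 R=219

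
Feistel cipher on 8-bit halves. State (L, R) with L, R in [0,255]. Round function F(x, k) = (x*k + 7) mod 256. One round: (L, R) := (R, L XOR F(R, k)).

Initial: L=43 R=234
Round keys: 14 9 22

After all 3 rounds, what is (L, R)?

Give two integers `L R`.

Round 1 (k=14): L=234 R=248
Round 2 (k=9): L=248 R=85
Round 3 (k=22): L=85 R=173

Answer: 85 173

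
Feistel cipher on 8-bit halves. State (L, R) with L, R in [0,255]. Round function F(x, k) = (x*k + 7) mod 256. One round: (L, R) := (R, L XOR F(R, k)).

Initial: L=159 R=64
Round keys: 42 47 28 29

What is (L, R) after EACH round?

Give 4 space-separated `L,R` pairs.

Answer: 64,24 24,47 47,51 51,225

Derivation:
Round 1 (k=42): L=64 R=24
Round 2 (k=47): L=24 R=47
Round 3 (k=28): L=47 R=51
Round 4 (k=29): L=51 R=225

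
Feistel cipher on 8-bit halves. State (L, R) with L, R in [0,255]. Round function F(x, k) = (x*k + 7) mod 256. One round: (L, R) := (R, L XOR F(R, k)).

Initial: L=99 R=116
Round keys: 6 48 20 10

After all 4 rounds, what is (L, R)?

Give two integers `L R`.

Answer: 223 142

Derivation:
Round 1 (k=6): L=116 R=220
Round 2 (k=48): L=220 R=51
Round 3 (k=20): L=51 R=223
Round 4 (k=10): L=223 R=142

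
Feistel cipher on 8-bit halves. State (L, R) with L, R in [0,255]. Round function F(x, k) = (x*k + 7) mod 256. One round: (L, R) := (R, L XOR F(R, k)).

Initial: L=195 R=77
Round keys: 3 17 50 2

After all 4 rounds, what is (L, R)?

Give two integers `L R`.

Round 1 (k=3): L=77 R=45
Round 2 (k=17): L=45 R=73
Round 3 (k=50): L=73 R=100
Round 4 (k=2): L=100 R=134

Answer: 100 134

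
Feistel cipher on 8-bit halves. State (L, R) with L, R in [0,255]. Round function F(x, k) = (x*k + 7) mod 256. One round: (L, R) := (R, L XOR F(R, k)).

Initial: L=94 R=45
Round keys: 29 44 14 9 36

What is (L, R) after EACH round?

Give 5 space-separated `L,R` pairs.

Round 1 (k=29): L=45 R=126
Round 2 (k=44): L=126 R=130
Round 3 (k=14): L=130 R=93
Round 4 (k=9): L=93 R=206
Round 5 (k=36): L=206 R=162

Answer: 45,126 126,130 130,93 93,206 206,162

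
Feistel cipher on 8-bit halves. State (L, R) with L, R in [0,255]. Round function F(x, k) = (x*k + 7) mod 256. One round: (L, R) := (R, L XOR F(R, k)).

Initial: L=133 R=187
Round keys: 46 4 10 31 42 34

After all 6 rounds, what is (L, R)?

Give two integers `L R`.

Round 1 (k=46): L=187 R=36
Round 2 (k=4): L=36 R=44
Round 3 (k=10): L=44 R=155
Round 4 (k=31): L=155 R=224
Round 5 (k=42): L=224 R=92
Round 6 (k=34): L=92 R=223

Answer: 92 223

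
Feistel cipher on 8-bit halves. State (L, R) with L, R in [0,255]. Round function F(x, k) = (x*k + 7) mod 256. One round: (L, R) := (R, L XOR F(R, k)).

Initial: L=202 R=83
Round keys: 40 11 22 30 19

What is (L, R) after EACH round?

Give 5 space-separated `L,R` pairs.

Answer: 83,53 53,29 29,176 176,186 186,101

Derivation:
Round 1 (k=40): L=83 R=53
Round 2 (k=11): L=53 R=29
Round 3 (k=22): L=29 R=176
Round 4 (k=30): L=176 R=186
Round 5 (k=19): L=186 R=101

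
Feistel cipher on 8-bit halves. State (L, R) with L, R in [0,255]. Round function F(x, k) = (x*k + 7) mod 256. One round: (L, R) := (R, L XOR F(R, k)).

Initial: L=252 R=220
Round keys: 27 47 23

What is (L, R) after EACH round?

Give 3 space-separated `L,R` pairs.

Answer: 220,199 199,76 76,28

Derivation:
Round 1 (k=27): L=220 R=199
Round 2 (k=47): L=199 R=76
Round 3 (k=23): L=76 R=28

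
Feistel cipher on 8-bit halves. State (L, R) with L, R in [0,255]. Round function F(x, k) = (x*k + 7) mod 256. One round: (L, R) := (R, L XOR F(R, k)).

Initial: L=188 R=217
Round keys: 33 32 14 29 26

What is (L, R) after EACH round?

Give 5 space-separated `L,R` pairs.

Answer: 217,188 188,94 94,151 151,124 124,8

Derivation:
Round 1 (k=33): L=217 R=188
Round 2 (k=32): L=188 R=94
Round 3 (k=14): L=94 R=151
Round 4 (k=29): L=151 R=124
Round 5 (k=26): L=124 R=8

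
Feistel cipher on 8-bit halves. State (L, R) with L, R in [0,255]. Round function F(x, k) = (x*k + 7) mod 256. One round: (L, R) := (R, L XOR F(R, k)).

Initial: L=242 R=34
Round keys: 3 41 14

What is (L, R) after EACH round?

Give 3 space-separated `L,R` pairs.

Answer: 34,159 159,92 92,144

Derivation:
Round 1 (k=3): L=34 R=159
Round 2 (k=41): L=159 R=92
Round 3 (k=14): L=92 R=144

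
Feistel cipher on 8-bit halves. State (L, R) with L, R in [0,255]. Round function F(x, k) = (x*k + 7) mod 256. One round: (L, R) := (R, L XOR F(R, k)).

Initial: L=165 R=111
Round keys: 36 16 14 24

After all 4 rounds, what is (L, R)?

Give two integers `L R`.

Answer: 113 151

Derivation:
Round 1 (k=36): L=111 R=6
Round 2 (k=16): L=6 R=8
Round 3 (k=14): L=8 R=113
Round 4 (k=24): L=113 R=151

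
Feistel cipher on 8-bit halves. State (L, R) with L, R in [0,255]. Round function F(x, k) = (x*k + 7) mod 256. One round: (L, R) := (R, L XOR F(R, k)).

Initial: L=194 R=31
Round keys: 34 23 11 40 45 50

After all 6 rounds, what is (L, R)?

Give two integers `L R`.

Round 1 (k=34): L=31 R=231
Round 2 (k=23): L=231 R=215
Round 3 (k=11): L=215 R=163
Round 4 (k=40): L=163 R=168
Round 5 (k=45): L=168 R=44
Round 6 (k=50): L=44 R=55

Answer: 44 55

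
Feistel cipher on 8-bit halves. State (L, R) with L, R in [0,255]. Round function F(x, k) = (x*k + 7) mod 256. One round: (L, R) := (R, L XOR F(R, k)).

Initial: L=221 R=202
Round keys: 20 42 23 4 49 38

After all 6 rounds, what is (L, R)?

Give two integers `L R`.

Round 1 (k=20): L=202 R=18
Round 2 (k=42): L=18 R=49
Round 3 (k=23): L=49 R=124
Round 4 (k=4): L=124 R=198
Round 5 (k=49): L=198 R=145
Round 6 (k=38): L=145 R=75

Answer: 145 75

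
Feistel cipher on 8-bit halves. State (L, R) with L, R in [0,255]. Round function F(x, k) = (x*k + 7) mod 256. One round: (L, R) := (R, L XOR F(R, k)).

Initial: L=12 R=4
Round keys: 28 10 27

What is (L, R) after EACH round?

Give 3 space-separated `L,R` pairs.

Answer: 4,123 123,209 209,105

Derivation:
Round 1 (k=28): L=4 R=123
Round 2 (k=10): L=123 R=209
Round 3 (k=27): L=209 R=105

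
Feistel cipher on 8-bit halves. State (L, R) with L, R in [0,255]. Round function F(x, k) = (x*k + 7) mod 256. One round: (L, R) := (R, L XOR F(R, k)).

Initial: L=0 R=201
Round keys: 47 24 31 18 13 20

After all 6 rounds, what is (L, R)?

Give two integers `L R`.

Answer: 33 0

Derivation:
Round 1 (k=47): L=201 R=238
Round 2 (k=24): L=238 R=158
Round 3 (k=31): L=158 R=199
Round 4 (k=18): L=199 R=155
Round 5 (k=13): L=155 R=33
Round 6 (k=20): L=33 R=0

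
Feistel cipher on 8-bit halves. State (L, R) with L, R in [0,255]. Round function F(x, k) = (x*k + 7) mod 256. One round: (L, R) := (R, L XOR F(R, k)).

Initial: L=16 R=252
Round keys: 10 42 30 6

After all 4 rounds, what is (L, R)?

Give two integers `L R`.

Answer: 234 130

Derivation:
Round 1 (k=10): L=252 R=207
Round 2 (k=42): L=207 R=1
Round 3 (k=30): L=1 R=234
Round 4 (k=6): L=234 R=130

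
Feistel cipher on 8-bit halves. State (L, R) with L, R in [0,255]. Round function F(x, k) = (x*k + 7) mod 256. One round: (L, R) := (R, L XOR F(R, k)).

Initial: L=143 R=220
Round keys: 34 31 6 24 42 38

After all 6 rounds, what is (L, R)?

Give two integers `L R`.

Answer: 54 223

Derivation:
Round 1 (k=34): L=220 R=176
Round 2 (k=31): L=176 R=139
Round 3 (k=6): L=139 R=249
Round 4 (k=24): L=249 R=212
Round 5 (k=42): L=212 R=54
Round 6 (k=38): L=54 R=223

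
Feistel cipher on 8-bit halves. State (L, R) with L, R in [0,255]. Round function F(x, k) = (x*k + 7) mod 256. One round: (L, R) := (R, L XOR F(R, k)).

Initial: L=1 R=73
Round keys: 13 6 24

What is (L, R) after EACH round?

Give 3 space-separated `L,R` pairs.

Round 1 (k=13): L=73 R=189
Round 2 (k=6): L=189 R=60
Round 3 (k=24): L=60 R=26

Answer: 73,189 189,60 60,26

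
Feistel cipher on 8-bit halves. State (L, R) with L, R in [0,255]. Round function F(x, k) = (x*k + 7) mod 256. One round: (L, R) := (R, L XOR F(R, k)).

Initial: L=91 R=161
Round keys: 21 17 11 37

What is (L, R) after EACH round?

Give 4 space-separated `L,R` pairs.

Answer: 161,103 103,127 127,27 27,145

Derivation:
Round 1 (k=21): L=161 R=103
Round 2 (k=17): L=103 R=127
Round 3 (k=11): L=127 R=27
Round 4 (k=37): L=27 R=145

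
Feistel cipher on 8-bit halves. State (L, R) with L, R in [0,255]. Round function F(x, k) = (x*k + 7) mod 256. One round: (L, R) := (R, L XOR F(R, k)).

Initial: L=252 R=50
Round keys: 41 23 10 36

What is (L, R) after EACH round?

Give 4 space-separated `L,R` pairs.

Round 1 (k=41): L=50 R=245
Round 2 (k=23): L=245 R=56
Round 3 (k=10): L=56 R=194
Round 4 (k=36): L=194 R=119

Answer: 50,245 245,56 56,194 194,119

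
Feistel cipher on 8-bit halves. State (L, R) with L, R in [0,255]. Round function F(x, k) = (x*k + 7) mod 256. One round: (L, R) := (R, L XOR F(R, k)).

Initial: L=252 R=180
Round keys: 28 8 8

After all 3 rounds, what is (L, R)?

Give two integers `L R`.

Answer: 235 20

Derivation:
Round 1 (k=28): L=180 R=75
Round 2 (k=8): L=75 R=235
Round 3 (k=8): L=235 R=20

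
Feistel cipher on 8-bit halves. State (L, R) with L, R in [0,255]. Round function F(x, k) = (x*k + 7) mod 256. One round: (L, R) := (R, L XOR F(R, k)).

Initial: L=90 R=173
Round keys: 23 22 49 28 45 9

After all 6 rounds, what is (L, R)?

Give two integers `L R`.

Answer: 165 77

Derivation:
Round 1 (k=23): L=173 R=200
Round 2 (k=22): L=200 R=154
Round 3 (k=49): L=154 R=73
Round 4 (k=28): L=73 R=153
Round 5 (k=45): L=153 R=165
Round 6 (k=9): L=165 R=77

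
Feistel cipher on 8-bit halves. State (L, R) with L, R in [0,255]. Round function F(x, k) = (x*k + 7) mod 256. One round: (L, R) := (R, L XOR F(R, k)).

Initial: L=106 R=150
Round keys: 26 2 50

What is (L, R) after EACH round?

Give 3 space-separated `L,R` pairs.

Answer: 150,41 41,207 207,92

Derivation:
Round 1 (k=26): L=150 R=41
Round 2 (k=2): L=41 R=207
Round 3 (k=50): L=207 R=92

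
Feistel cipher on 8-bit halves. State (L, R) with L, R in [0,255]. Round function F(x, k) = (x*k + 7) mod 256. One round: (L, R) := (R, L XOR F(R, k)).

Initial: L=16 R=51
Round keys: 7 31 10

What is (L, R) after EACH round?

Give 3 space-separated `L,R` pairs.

Answer: 51,124 124,56 56,75

Derivation:
Round 1 (k=7): L=51 R=124
Round 2 (k=31): L=124 R=56
Round 3 (k=10): L=56 R=75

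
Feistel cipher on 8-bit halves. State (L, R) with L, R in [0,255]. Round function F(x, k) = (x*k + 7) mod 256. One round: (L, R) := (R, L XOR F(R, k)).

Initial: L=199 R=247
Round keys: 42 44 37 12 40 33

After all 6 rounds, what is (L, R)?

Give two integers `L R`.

Round 1 (k=42): L=247 R=74
Round 2 (k=44): L=74 R=72
Round 3 (k=37): L=72 R=37
Round 4 (k=12): L=37 R=139
Round 5 (k=40): L=139 R=154
Round 6 (k=33): L=154 R=106

Answer: 154 106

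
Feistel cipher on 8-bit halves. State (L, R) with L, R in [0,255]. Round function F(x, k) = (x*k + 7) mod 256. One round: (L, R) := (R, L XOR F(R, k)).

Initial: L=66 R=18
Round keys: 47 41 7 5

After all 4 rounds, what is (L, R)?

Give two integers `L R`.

Answer: 148 79

Derivation:
Round 1 (k=47): L=18 R=23
Round 2 (k=41): L=23 R=164
Round 3 (k=7): L=164 R=148
Round 4 (k=5): L=148 R=79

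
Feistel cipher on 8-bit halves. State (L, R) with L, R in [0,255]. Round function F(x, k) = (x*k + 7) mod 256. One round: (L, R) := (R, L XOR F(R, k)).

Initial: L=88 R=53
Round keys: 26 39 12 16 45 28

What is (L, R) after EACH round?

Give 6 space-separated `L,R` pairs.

Answer: 53,49 49,75 75,186 186,236 236,57 57,175

Derivation:
Round 1 (k=26): L=53 R=49
Round 2 (k=39): L=49 R=75
Round 3 (k=12): L=75 R=186
Round 4 (k=16): L=186 R=236
Round 5 (k=45): L=236 R=57
Round 6 (k=28): L=57 R=175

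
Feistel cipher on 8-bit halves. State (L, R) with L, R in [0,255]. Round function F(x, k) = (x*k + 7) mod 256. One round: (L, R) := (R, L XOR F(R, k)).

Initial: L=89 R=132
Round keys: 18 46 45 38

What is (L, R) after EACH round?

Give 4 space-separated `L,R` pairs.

Round 1 (k=18): L=132 R=22
Round 2 (k=46): L=22 R=127
Round 3 (k=45): L=127 R=76
Round 4 (k=38): L=76 R=48

Answer: 132,22 22,127 127,76 76,48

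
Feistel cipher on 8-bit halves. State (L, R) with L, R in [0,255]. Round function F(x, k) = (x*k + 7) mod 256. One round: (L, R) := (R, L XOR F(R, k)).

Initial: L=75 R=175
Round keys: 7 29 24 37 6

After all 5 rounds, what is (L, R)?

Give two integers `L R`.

Round 1 (k=7): L=175 R=155
Round 2 (k=29): L=155 R=57
Round 3 (k=24): L=57 R=196
Round 4 (k=37): L=196 R=98
Round 5 (k=6): L=98 R=151

Answer: 98 151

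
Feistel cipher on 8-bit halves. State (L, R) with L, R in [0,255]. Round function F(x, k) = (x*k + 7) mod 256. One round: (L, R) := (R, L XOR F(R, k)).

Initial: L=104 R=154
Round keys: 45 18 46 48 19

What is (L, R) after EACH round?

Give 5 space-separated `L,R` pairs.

Round 1 (k=45): L=154 R=113
Round 2 (k=18): L=113 R=99
Round 3 (k=46): L=99 R=160
Round 4 (k=48): L=160 R=100
Round 5 (k=19): L=100 R=211

Answer: 154,113 113,99 99,160 160,100 100,211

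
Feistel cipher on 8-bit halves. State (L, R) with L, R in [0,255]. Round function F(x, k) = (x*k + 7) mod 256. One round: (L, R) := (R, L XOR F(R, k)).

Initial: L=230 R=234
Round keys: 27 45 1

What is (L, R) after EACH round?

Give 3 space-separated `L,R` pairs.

Round 1 (k=27): L=234 R=83
Round 2 (k=45): L=83 R=116
Round 3 (k=1): L=116 R=40

Answer: 234,83 83,116 116,40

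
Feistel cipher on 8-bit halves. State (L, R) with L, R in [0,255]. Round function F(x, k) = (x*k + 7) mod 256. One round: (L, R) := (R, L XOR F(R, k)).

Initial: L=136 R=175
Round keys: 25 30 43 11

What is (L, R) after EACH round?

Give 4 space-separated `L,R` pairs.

Answer: 175,150 150,52 52,85 85,154

Derivation:
Round 1 (k=25): L=175 R=150
Round 2 (k=30): L=150 R=52
Round 3 (k=43): L=52 R=85
Round 4 (k=11): L=85 R=154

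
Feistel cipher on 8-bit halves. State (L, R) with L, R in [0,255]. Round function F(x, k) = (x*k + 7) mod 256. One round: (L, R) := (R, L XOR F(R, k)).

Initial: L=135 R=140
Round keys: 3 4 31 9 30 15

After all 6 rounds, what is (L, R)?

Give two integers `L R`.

Answer: 15 212

Derivation:
Round 1 (k=3): L=140 R=44
Round 2 (k=4): L=44 R=59
Round 3 (k=31): L=59 R=0
Round 4 (k=9): L=0 R=60
Round 5 (k=30): L=60 R=15
Round 6 (k=15): L=15 R=212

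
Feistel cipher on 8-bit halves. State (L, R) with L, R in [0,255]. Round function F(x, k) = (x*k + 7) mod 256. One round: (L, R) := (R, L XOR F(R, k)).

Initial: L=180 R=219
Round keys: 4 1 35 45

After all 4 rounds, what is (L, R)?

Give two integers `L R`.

Round 1 (k=4): L=219 R=199
Round 2 (k=1): L=199 R=21
Round 3 (k=35): L=21 R=33
Round 4 (k=45): L=33 R=193

Answer: 33 193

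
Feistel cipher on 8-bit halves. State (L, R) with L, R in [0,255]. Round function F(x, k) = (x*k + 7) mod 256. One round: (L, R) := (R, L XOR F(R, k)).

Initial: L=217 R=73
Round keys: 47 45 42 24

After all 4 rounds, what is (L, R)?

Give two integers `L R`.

Answer: 130 76

Derivation:
Round 1 (k=47): L=73 R=183
Round 2 (k=45): L=183 R=123
Round 3 (k=42): L=123 R=130
Round 4 (k=24): L=130 R=76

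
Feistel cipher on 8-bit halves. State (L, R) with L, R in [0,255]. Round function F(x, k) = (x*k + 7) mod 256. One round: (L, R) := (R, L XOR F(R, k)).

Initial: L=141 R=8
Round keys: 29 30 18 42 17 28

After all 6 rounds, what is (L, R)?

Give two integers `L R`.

Answer: 50 73

Derivation:
Round 1 (k=29): L=8 R=98
Round 2 (k=30): L=98 R=139
Round 3 (k=18): L=139 R=175
Round 4 (k=42): L=175 R=54
Round 5 (k=17): L=54 R=50
Round 6 (k=28): L=50 R=73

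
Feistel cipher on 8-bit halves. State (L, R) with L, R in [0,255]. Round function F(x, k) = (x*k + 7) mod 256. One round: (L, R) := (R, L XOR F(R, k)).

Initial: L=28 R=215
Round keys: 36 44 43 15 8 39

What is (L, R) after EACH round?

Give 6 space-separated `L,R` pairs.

Answer: 215,95 95,140 140,212 212,255 255,43 43,107

Derivation:
Round 1 (k=36): L=215 R=95
Round 2 (k=44): L=95 R=140
Round 3 (k=43): L=140 R=212
Round 4 (k=15): L=212 R=255
Round 5 (k=8): L=255 R=43
Round 6 (k=39): L=43 R=107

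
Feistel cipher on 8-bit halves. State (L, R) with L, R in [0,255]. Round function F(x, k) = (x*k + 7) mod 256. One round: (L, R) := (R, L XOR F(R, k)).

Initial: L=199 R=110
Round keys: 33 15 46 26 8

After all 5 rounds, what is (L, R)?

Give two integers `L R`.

Round 1 (k=33): L=110 R=242
Round 2 (k=15): L=242 R=91
Round 3 (k=46): L=91 R=147
Round 4 (k=26): L=147 R=174
Round 5 (k=8): L=174 R=228

Answer: 174 228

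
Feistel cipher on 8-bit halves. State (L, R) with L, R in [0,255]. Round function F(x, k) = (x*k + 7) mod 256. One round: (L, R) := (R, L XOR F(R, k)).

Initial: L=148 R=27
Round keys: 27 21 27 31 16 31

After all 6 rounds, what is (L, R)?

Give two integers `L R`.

Answer: 4 55

Derivation:
Round 1 (k=27): L=27 R=116
Round 2 (k=21): L=116 R=144
Round 3 (k=27): L=144 R=67
Round 4 (k=31): L=67 R=180
Round 5 (k=16): L=180 R=4
Round 6 (k=31): L=4 R=55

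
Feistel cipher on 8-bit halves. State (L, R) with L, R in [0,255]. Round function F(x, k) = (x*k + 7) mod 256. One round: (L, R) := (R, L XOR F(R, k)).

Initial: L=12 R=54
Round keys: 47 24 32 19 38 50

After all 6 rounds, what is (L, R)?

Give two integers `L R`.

Round 1 (k=47): L=54 R=253
Round 2 (k=24): L=253 R=137
Round 3 (k=32): L=137 R=218
Round 4 (k=19): L=218 R=188
Round 5 (k=38): L=188 R=53
Round 6 (k=50): L=53 R=221

Answer: 53 221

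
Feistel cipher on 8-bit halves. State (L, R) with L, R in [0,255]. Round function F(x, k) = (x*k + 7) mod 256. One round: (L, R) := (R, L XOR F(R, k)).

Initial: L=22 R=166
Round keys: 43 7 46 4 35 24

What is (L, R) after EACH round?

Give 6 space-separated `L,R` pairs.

Round 1 (k=43): L=166 R=255
Round 2 (k=7): L=255 R=166
Round 3 (k=46): L=166 R=36
Round 4 (k=4): L=36 R=49
Round 5 (k=35): L=49 R=158
Round 6 (k=24): L=158 R=230

Answer: 166,255 255,166 166,36 36,49 49,158 158,230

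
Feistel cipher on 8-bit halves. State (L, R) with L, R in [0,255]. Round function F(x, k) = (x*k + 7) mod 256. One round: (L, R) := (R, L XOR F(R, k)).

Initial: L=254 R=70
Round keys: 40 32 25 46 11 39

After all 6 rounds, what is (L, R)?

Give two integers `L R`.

Answer: 250 217

Derivation:
Round 1 (k=40): L=70 R=9
Round 2 (k=32): L=9 R=97
Round 3 (k=25): L=97 R=137
Round 4 (k=46): L=137 R=196
Round 5 (k=11): L=196 R=250
Round 6 (k=39): L=250 R=217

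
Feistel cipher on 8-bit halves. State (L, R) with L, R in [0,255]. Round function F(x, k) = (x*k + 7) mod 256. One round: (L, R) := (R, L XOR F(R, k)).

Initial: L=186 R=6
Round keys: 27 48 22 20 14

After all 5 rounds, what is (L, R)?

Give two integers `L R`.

Answer: 14 165

Derivation:
Round 1 (k=27): L=6 R=19
Round 2 (k=48): L=19 R=145
Round 3 (k=22): L=145 R=110
Round 4 (k=20): L=110 R=14
Round 5 (k=14): L=14 R=165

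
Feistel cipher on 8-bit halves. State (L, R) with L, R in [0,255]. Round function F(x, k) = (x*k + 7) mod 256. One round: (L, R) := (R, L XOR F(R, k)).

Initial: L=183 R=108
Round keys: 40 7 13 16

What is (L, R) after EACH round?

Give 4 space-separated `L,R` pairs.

Answer: 108,80 80,91 91,246 246,60

Derivation:
Round 1 (k=40): L=108 R=80
Round 2 (k=7): L=80 R=91
Round 3 (k=13): L=91 R=246
Round 4 (k=16): L=246 R=60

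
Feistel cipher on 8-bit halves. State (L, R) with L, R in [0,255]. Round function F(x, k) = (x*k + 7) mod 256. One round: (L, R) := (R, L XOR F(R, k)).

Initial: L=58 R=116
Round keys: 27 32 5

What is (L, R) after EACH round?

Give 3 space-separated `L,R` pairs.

Round 1 (k=27): L=116 R=121
Round 2 (k=32): L=121 R=83
Round 3 (k=5): L=83 R=223

Answer: 116,121 121,83 83,223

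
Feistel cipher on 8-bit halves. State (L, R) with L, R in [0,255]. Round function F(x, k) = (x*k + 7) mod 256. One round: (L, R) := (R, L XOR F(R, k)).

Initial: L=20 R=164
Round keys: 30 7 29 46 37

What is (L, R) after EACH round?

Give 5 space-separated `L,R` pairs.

Round 1 (k=30): L=164 R=43
Round 2 (k=7): L=43 R=144
Round 3 (k=29): L=144 R=124
Round 4 (k=46): L=124 R=223
Round 5 (k=37): L=223 R=62

Answer: 164,43 43,144 144,124 124,223 223,62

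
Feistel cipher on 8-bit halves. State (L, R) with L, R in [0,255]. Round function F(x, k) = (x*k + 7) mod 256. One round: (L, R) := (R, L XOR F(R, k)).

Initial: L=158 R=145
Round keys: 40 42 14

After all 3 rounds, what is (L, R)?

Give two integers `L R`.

Round 1 (k=40): L=145 R=49
Round 2 (k=42): L=49 R=128
Round 3 (k=14): L=128 R=54

Answer: 128 54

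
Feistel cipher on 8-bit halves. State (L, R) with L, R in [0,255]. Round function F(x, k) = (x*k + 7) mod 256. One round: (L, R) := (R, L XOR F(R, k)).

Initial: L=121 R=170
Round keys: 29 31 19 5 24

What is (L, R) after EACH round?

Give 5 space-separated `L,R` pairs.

Answer: 170,48 48,125 125,126 126,0 0,121

Derivation:
Round 1 (k=29): L=170 R=48
Round 2 (k=31): L=48 R=125
Round 3 (k=19): L=125 R=126
Round 4 (k=5): L=126 R=0
Round 5 (k=24): L=0 R=121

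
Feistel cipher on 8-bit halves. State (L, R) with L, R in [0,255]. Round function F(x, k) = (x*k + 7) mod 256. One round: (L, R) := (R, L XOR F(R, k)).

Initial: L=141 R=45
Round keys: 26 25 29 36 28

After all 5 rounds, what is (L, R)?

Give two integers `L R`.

Answer: 189 226

Derivation:
Round 1 (k=26): L=45 R=20
Round 2 (k=25): L=20 R=214
Round 3 (k=29): L=214 R=81
Round 4 (k=36): L=81 R=189
Round 5 (k=28): L=189 R=226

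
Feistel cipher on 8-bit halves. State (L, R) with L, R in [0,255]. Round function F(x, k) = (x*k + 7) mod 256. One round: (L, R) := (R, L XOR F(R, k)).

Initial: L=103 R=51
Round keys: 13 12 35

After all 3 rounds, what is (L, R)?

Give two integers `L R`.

Round 1 (k=13): L=51 R=249
Round 2 (k=12): L=249 R=128
Round 3 (k=35): L=128 R=126

Answer: 128 126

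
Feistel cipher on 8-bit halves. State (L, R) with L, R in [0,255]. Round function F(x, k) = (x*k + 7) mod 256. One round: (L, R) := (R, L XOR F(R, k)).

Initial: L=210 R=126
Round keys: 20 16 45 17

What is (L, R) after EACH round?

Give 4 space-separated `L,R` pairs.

Answer: 126,13 13,169 169,177 177,97

Derivation:
Round 1 (k=20): L=126 R=13
Round 2 (k=16): L=13 R=169
Round 3 (k=45): L=169 R=177
Round 4 (k=17): L=177 R=97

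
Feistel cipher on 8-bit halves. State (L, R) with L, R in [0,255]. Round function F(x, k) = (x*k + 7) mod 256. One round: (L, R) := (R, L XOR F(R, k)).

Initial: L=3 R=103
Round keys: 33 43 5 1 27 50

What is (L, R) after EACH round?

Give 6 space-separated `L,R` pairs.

Answer: 103,77 77,145 145,145 145,9 9,107 107,228

Derivation:
Round 1 (k=33): L=103 R=77
Round 2 (k=43): L=77 R=145
Round 3 (k=5): L=145 R=145
Round 4 (k=1): L=145 R=9
Round 5 (k=27): L=9 R=107
Round 6 (k=50): L=107 R=228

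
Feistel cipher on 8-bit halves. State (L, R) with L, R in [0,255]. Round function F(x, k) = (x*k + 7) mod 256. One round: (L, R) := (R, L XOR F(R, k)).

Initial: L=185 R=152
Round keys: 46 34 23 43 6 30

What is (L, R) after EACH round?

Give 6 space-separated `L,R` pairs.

Answer: 152,238 238,59 59,186 186,126 126,65 65,219

Derivation:
Round 1 (k=46): L=152 R=238
Round 2 (k=34): L=238 R=59
Round 3 (k=23): L=59 R=186
Round 4 (k=43): L=186 R=126
Round 5 (k=6): L=126 R=65
Round 6 (k=30): L=65 R=219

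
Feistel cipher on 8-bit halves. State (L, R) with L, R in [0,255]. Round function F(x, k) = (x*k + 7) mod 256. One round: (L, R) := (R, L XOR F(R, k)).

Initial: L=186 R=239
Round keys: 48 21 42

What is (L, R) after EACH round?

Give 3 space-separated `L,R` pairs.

Answer: 239,109 109,23 23,160

Derivation:
Round 1 (k=48): L=239 R=109
Round 2 (k=21): L=109 R=23
Round 3 (k=42): L=23 R=160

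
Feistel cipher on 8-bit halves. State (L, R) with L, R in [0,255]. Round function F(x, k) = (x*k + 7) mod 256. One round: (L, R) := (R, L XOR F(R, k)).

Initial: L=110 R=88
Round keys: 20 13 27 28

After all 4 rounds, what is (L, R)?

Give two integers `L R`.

Answer: 218 123

Derivation:
Round 1 (k=20): L=88 R=137
Round 2 (k=13): L=137 R=164
Round 3 (k=27): L=164 R=218
Round 4 (k=28): L=218 R=123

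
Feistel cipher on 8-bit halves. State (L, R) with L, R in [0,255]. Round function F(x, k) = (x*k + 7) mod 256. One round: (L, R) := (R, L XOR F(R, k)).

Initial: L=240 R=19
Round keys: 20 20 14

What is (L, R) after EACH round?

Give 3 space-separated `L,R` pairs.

Answer: 19,115 115,16 16,148

Derivation:
Round 1 (k=20): L=19 R=115
Round 2 (k=20): L=115 R=16
Round 3 (k=14): L=16 R=148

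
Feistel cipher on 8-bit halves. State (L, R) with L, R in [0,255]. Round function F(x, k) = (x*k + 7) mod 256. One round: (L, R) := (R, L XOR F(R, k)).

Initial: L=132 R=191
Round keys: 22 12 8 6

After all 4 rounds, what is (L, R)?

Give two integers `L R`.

Round 1 (k=22): L=191 R=245
Round 2 (k=12): L=245 R=60
Round 3 (k=8): L=60 R=18
Round 4 (k=6): L=18 R=79

Answer: 18 79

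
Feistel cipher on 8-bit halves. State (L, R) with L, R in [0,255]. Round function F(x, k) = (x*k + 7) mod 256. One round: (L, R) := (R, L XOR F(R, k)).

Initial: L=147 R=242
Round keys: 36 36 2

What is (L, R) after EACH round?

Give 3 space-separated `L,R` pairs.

Answer: 242,156 156,5 5,141

Derivation:
Round 1 (k=36): L=242 R=156
Round 2 (k=36): L=156 R=5
Round 3 (k=2): L=5 R=141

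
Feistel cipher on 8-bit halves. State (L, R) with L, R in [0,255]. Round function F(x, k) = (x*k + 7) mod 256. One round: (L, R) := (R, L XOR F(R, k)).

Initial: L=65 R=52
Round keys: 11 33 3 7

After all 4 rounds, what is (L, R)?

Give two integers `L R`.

Answer: 124 22

Derivation:
Round 1 (k=11): L=52 R=2
Round 2 (k=33): L=2 R=125
Round 3 (k=3): L=125 R=124
Round 4 (k=7): L=124 R=22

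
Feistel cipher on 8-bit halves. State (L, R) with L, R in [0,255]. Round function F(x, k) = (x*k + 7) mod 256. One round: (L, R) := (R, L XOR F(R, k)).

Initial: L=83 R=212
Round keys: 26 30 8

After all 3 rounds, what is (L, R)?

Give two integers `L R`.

Answer: 27 3

Derivation:
Round 1 (k=26): L=212 R=220
Round 2 (k=30): L=220 R=27
Round 3 (k=8): L=27 R=3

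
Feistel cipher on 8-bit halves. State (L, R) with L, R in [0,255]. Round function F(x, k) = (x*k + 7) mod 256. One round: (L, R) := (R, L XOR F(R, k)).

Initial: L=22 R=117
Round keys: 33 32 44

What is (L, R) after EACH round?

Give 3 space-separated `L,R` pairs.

Answer: 117,10 10,50 50,149

Derivation:
Round 1 (k=33): L=117 R=10
Round 2 (k=32): L=10 R=50
Round 3 (k=44): L=50 R=149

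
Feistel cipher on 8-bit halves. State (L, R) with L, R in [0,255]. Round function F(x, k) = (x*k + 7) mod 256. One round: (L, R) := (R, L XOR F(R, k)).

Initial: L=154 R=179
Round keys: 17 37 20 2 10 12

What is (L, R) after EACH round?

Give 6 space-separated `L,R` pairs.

Answer: 179,112 112,132 132,39 39,209 209,22 22,222

Derivation:
Round 1 (k=17): L=179 R=112
Round 2 (k=37): L=112 R=132
Round 3 (k=20): L=132 R=39
Round 4 (k=2): L=39 R=209
Round 5 (k=10): L=209 R=22
Round 6 (k=12): L=22 R=222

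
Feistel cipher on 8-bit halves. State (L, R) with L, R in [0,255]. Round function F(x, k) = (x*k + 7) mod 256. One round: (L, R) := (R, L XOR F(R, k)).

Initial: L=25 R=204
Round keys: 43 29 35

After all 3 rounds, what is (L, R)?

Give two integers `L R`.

Round 1 (k=43): L=204 R=82
Round 2 (k=29): L=82 R=157
Round 3 (k=35): L=157 R=44

Answer: 157 44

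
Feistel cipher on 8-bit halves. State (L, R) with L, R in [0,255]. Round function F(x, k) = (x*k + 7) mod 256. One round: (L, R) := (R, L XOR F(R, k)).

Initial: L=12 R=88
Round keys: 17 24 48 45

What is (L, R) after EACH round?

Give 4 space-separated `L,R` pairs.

Answer: 88,211 211,151 151,132 132,172

Derivation:
Round 1 (k=17): L=88 R=211
Round 2 (k=24): L=211 R=151
Round 3 (k=48): L=151 R=132
Round 4 (k=45): L=132 R=172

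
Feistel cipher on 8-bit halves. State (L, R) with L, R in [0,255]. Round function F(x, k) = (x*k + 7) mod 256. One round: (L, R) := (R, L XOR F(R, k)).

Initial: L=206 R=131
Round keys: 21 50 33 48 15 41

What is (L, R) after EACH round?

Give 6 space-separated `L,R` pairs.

Answer: 131,8 8,20 20,147 147,131 131,39 39,197

Derivation:
Round 1 (k=21): L=131 R=8
Round 2 (k=50): L=8 R=20
Round 3 (k=33): L=20 R=147
Round 4 (k=48): L=147 R=131
Round 5 (k=15): L=131 R=39
Round 6 (k=41): L=39 R=197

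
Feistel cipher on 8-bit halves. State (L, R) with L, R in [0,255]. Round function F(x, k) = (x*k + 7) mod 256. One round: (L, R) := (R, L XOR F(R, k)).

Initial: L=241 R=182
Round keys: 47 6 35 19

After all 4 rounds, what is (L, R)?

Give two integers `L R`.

Answer: 186 100

Derivation:
Round 1 (k=47): L=182 R=128
Round 2 (k=6): L=128 R=177
Round 3 (k=35): L=177 R=186
Round 4 (k=19): L=186 R=100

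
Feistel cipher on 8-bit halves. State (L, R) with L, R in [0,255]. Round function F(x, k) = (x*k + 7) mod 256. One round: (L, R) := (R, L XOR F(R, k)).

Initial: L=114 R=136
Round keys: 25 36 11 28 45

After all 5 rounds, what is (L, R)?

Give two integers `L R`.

Answer: 0 226

Derivation:
Round 1 (k=25): L=136 R=61
Round 2 (k=36): L=61 R=19
Round 3 (k=11): L=19 R=229
Round 4 (k=28): L=229 R=0
Round 5 (k=45): L=0 R=226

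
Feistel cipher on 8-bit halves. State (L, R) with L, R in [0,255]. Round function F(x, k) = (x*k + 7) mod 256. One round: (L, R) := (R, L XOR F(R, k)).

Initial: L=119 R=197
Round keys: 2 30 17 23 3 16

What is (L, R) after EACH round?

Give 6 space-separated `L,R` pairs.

Answer: 197,230 230,62 62,195 195,178 178,222 222,85

Derivation:
Round 1 (k=2): L=197 R=230
Round 2 (k=30): L=230 R=62
Round 3 (k=17): L=62 R=195
Round 4 (k=23): L=195 R=178
Round 5 (k=3): L=178 R=222
Round 6 (k=16): L=222 R=85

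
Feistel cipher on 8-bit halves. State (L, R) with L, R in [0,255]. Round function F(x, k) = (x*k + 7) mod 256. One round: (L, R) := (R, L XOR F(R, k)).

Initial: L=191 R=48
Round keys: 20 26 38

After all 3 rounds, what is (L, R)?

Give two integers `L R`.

Round 1 (k=20): L=48 R=120
Round 2 (k=26): L=120 R=7
Round 3 (k=38): L=7 R=105

Answer: 7 105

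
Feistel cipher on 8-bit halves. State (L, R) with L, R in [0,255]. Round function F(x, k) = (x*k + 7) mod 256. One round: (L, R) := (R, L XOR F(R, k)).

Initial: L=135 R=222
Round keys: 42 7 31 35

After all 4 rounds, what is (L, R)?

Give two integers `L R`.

Answer: 206 92

Derivation:
Round 1 (k=42): L=222 R=244
Round 2 (k=7): L=244 R=109
Round 3 (k=31): L=109 R=206
Round 4 (k=35): L=206 R=92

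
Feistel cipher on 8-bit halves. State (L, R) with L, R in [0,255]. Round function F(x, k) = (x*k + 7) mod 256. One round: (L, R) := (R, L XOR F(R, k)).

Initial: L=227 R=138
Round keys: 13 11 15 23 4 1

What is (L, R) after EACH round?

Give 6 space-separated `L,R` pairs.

Answer: 138,234 234,159 159,178 178,154 154,221 221,126

Derivation:
Round 1 (k=13): L=138 R=234
Round 2 (k=11): L=234 R=159
Round 3 (k=15): L=159 R=178
Round 4 (k=23): L=178 R=154
Round 5 (k=4): L=154 R=221
Round 6 (k=1): L=221 R=126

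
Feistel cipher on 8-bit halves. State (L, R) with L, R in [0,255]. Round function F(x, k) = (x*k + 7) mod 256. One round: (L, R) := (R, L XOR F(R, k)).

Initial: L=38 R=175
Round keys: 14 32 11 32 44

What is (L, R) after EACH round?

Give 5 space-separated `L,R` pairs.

Answer: 175,191 191,72 72,160 160,79 79,59

Derivation:
Round 1 (k=14): L=175 R=191
Round 2 (k=32): L=191 R=72
Round 3 (k=11): L=72 R=160
Round 4 (k=32): L=160 R=79
Round 5 (k=44): L=79 R=59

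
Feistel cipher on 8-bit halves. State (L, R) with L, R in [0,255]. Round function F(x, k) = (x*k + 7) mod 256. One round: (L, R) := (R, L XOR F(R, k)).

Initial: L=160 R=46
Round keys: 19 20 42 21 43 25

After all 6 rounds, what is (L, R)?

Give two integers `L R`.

Answer: 109 214

Derivation:
Round 1 (k=19): L=46 R=209
Round 2 (k=20): L=209 R=117
Round 3 (k=42): L=117 R=232
Round 4 (k=21): L=232 R=122
Round 5 (k=43): L=122 R=109
Round 6 (k=25): L=109 R=214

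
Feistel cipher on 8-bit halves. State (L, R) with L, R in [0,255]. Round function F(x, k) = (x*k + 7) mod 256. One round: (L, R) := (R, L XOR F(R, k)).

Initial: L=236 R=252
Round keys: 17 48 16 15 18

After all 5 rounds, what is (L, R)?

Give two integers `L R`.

Round 1 (k=17): L=252 R=47
Round 2 (k=48): L=47 R=43
Round 3 (k=16): L=43 R=152
Round 4 (k=15): L=152 R=196
Round 5 (k=18): L=196 R=87

Answer: 196 87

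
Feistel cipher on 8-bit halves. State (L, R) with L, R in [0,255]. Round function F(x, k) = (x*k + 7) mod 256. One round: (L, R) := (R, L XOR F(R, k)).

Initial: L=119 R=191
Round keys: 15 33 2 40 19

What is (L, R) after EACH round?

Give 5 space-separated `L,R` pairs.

Round 1 (k=15): L=191 R=79
Round 2 (k=33): L=79 R=137
Round 3 (k=2): L=137 R=86
Round 4 (k=40): L=86 R=254
Round 5 (k=19): L=254 R=183

Answer: 191,79 79,137 137,86 86,254 254,183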